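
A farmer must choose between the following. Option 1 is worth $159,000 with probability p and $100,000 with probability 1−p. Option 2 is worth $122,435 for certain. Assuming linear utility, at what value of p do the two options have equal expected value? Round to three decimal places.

p = 0.380

p·159000 + (1−p)·100000 = 122435
59000p + 100000 = 122435
p = (122435 − 100000) / 59000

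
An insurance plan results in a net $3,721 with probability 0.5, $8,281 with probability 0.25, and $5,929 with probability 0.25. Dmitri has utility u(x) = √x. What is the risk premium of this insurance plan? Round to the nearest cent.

$156.75

E[u] = 0.5·√3721 + 0.25·√8281 + 0.25·√5929 = 0.5·61 + 0.25·91 + 0.25·77 = 72.5
CE = (72.5)² = 5256.25
Risk premium = EV − CE = 5413 − 5256.25 = 156.75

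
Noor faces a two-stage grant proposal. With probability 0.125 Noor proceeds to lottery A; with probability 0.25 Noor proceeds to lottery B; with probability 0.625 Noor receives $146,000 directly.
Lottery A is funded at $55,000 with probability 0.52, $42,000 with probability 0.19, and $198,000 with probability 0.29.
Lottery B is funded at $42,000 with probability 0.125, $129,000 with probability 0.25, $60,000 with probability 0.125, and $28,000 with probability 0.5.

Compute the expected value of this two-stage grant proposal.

EV(A) = 0.52 × 55000 + 0.19 × 42000 + 0.29 × 198000 = 28600 + 7980 + 57420 = 94000
EV(B) = 0.125 × 42000 + 0.25 × 129000 + 0.125 × 60000 + 0.5 × 28000 = 5250 + 32250 + 7500 + 14000 = 59000
Branch C: 146000 (certain)
Overall = 0.125 × 94000 + 0.25 × 59000 + 0.625 × 146000 = 11750 + 14750 + 91250 = 117750

$117,750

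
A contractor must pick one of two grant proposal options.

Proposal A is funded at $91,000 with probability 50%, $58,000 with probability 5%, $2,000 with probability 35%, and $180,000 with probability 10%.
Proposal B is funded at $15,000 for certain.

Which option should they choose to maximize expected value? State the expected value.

Proposal A ($67,100)

Proposal A = 0.5 × 91000 + 0.05 × 58000 + 0.35 × 2000 + 0.1 × 180000 = 45500 + 2900 + 700 + 18000 = 67100
Proposal B: 15000 (certain)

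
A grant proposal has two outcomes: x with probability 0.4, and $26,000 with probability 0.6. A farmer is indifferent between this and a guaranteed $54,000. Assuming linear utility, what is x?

0.4·x + 0.6·26000 = 54000
0.4·x = 54000 − 15600 = 38400
x = 38400 / 0.4 = 96000

x = $96,000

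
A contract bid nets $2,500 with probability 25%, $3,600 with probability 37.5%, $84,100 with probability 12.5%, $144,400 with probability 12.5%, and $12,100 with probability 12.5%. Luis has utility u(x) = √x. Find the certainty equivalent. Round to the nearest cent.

$17,556.25

E[u] = 0.25·√2500 + 0.375·√3600 + 0.125·√84100 + 0.125·√144400 + 0.125·√12100 = 0.25·50 + 0.375·60 + 0.125·290 + 0.125·380 + 0.125·110 = 132.5
CE = (132.5)² = 17556.25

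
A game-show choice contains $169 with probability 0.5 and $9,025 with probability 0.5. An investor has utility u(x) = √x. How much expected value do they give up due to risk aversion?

E[u] = 0.5·√169 + 0.5·√9025 = 0.5·13 + 0.5·95 = 54
CE = (54)² = 2916
Risk premium = EV − CE = 4597 − 2916 = 1681

$1,681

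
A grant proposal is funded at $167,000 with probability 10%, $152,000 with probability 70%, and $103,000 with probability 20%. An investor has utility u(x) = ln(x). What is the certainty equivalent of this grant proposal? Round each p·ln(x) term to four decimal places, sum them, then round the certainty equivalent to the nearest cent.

E[u] = 0.1·ln(167000) + 0.7·ln(152000) + 0.2·ln(103000) = 1.2026 + 8.3521 + 2.3085 = 11.8632
CE = e^11.8632 ≈ 141945.72

$141,945.72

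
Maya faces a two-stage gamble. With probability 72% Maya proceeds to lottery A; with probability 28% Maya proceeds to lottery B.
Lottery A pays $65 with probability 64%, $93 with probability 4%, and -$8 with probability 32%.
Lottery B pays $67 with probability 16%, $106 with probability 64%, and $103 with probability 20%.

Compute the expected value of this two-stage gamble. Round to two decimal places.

EV(A) = 0.64 × 65 + 0.04 × 93 + 0.32 × (-8) = 41.6 + 3.72 − 2.56 = 42.76
EV(B) = 0.16 × 67 + 0.64 × 106 + 0.2 × 103 = 10.72 + 67.84 + 20.6 = 99.16
Overall = 0.72 × 42.76 + 0.28 × 99.16 = 30.7872 + 27.7648 = 58.552

$58.55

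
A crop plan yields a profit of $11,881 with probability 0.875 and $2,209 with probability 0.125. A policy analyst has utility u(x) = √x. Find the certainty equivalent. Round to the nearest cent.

E[u] = 0.875·√11881 + 0.125·√2209 = 0.875·109 + 0.125·47 = 101.25
CE = (101.25)² = 10251.5625

$10,251.56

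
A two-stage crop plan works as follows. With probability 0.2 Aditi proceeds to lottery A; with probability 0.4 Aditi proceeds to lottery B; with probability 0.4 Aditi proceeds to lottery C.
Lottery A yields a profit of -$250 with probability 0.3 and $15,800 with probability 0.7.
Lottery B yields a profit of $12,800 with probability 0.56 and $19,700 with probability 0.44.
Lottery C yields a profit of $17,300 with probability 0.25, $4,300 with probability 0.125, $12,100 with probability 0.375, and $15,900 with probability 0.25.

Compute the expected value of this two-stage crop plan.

$13,881.40

EV(A) = 0.3 × (-250) + 0.7 × 15800 = -75 + 11060 = 10985
EV(B) = 0.56 × 12800 + 0.44 × 19700 = 7168 + 8668 = 15836
EV(C) = 0.25 × 17300 + 0.125 × 4300 + 0.375 × 12100 + 0.25 × 15900 = 4325 + 537.5 + 4537.5 + 3975 = 13375
Overall = 0.2 × 10985 + 0.4 × 15836 + 0.4 × 13375 = 2197 + 6334.4 + 5350 = 13881.4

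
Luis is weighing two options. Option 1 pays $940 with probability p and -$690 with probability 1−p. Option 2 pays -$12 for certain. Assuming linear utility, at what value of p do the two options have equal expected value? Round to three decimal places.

p·940 + (1−p)·(-690) = -12
1630p − 690 = -12
p = (-12 + 690) / 1630

p = 0.416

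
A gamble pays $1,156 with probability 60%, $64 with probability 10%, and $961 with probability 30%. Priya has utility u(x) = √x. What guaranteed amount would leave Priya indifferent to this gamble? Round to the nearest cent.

$930.25

E[u] = 0.6·√1156 + 0.1·√64 + 0.3·√961 = 0.6·34 + 0.1·8 + 0.3·31 = 30.5
CE = (30.5)² = 930.25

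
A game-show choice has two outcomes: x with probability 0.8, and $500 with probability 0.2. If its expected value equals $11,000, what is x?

0.8·x + 0.2·500 = 11000
0.8·x = 11000 − 100 = 10900
x = 10900 / 0.8 = 13625

x = $13,625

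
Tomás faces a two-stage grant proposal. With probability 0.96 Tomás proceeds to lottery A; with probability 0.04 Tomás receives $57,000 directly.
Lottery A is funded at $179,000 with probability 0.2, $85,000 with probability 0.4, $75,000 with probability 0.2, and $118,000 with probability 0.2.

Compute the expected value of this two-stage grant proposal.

EV(A) = 0.2 × 179000 + 0.4 × 85000 + 0.2 × 75000 + 0.2 × 118000 = 35800 + 34000 + 15000 + 23600 = 108400
Branch B: 57000 (certain)
Overall = 0.96 × 108400 + 0.04 × 57000 = 104064 + 2280 = 106344

$106,344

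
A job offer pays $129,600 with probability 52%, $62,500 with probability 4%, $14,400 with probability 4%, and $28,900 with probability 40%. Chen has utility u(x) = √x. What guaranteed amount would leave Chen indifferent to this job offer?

E[u] = 0.52·√129600 + 0.04·√62500 + 0.04·√14400 + 0.4·√28900 = 0.52·360 + 0.04·250 + 0.04·120 + 0.4·170 = 270
CE = (270)² = 72900

$72,900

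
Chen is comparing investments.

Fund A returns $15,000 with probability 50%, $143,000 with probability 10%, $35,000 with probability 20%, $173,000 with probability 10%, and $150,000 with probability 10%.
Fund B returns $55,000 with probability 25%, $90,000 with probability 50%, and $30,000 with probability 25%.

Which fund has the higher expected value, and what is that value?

Fund A = 0.5 × 15000 + 0.1 × 143000 + 0.2 × 35000 + 0.1 × 173000 + 0.1 × 150000 = 7500 + 14300 + 7000 + 17300 + 15000 = 61100
Fund B = 0.25 × 55000 + 0.5 × 90000 + 0.25 × 30000 = 13750 + 45000 + 7500 = 66250

Fund B ($66,250)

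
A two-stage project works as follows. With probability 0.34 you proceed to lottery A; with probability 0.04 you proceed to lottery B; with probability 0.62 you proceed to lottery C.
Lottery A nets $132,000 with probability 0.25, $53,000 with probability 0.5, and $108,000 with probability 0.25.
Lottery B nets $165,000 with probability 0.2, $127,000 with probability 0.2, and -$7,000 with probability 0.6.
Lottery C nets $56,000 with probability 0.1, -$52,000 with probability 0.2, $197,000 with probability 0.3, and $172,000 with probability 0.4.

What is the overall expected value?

$107,900

EV(A) = 0.25 × 132000 + 0.5 × 53000 + 0.25 × 108000 = 33000 + 26500 + 27000 = 86500
EV(B) = 0.2 × 165000 + 0.2 × 127000 + 0.6 × (-7000) = 33000 + 25400 − 4200 = 54200
EV(C) = 0.1 × 56000 + 0.2 × (-52000) + 0.3 × 197000 + 0.4 × 172000 = 5600 − 10400 + 59100 + 68800 = 123100
Overall = 0.34 × 86500 + 0.04 × 54200 + 0.62 × 123100 = 29410 + 2168 + 76322 = 107900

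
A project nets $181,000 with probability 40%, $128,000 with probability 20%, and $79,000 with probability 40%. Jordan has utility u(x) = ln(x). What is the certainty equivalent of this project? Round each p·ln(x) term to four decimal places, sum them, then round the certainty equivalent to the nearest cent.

E[u] = 0.4·ln(181000) + 0.2·ln(128000) + 0.4·ln(79000) = 4.8425 + 2.3520 + 4.5109 = 11.7054
CE = e^11.7054 ≈ 121224.56

$121,224.56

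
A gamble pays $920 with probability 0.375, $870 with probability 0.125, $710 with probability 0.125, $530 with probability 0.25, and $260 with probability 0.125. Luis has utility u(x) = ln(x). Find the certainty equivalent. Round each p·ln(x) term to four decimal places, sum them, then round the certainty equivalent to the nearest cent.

E[u] = 0.375·ln(920) + 0.125·ln(870) + 0.125·ln(710) + 0.25·ln(530) + 0.125·ln(260) = 2.5591 + 0.8461 + 0.8207 + 1.5682 + 0.6951 = 6.4892
CE = e^6.4892 ≈ 658.00

$658.00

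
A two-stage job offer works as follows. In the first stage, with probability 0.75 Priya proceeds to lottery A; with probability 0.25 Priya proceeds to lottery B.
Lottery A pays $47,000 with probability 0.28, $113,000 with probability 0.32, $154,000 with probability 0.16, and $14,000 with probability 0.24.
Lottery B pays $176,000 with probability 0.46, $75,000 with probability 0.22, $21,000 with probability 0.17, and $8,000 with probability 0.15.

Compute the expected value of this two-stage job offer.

$83,547.50

EV(A) = 0.28 × 47000 + 0.32 × 113000 + 0.16 × 154000 + 0.24 × 14000 = 13160 + 36160 + 24640 + 3360 = 77320
EV(B) = 0.46 × 176000 + 0.22 × 75000 + 0.17 × 21000 + 0.15 × 8000 = 80960 + 16500 + 3570 + 1200 = 102230
Overall = 0.75 × 77320 + 0.25 × 102230 = 57990 + 25557.5 = 83547.5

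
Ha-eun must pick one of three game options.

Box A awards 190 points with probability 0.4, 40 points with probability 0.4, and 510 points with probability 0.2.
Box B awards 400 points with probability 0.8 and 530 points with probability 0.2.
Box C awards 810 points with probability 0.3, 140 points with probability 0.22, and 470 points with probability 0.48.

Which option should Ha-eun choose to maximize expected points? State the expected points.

Box A = 0.4 × 190 + 0.4 × 40 + 0.2 × 510 = 76 + 16 + 102 = 194
Box B = 0.8 × 400 + 0.2 × 530 = 320 + 106 = 426
Box C = 0.3 × 810 + 0.22 × 140 + 0.48 × 470 = 243 + 30.8 + 225.6 = 499.4

Box C (499.4 points)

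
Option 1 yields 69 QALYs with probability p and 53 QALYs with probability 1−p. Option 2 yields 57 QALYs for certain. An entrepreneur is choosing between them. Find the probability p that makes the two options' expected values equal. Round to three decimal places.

p = 0.250

p·69 + (1−p)·53 = 57
16p + 53 = 57
p = (57 − 53) / 16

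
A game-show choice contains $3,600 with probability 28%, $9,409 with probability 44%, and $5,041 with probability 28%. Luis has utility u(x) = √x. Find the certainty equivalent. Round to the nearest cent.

$6,298.01

E[u] = 0.28·√3600 + 0.44·√9409 + 0.28·√5041 = 0.28·60 + 0.44·97 + 0.28·71 = 79.36
CE = (79.36)² = 6298.0096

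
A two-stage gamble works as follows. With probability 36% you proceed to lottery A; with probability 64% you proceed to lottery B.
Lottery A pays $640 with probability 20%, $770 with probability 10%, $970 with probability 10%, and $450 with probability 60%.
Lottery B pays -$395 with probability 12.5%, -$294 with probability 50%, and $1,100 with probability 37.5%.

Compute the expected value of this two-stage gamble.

EV(A) = 0.2 × 640 + 0.1 × 770 + 0.1 × 970 + 0.6 × 450 = 128 + 77 + 97 + 270 = 572
EV(B) = 0.125 × (-395) + 0.5 × (-294) + 0.375 × 1100 = -49.375 − 147 + 412.5 = 216.125
Overall = 0.36 × 572 + 0.64 × 216.125 = 205.92 + 138.32 = 344.24

$344.24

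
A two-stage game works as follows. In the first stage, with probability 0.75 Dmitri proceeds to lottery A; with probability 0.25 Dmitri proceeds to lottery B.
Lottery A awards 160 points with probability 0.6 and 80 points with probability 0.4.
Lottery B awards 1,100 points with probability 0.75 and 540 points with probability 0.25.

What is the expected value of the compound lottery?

336 points

EV(A) = 0.6 × 160 + 0.4 × 80 = 96 + 32 = 128
EV(B) = 0.75 × 1100 + 0.25 × 540 = 825 + 135 = 960
Overall = 0.75 × 128 + 0.25 × 960 = 96 + 240 = 336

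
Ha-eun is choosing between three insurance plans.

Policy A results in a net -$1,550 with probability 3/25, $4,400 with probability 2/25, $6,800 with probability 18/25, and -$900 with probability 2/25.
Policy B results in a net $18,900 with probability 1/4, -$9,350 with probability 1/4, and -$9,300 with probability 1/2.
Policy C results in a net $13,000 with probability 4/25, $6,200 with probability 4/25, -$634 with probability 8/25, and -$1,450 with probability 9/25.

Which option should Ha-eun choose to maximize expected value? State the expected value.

Policy A = 3/25 × (-1550) + 2/25 × 4400 + 18/25 × 6800 + 2/25 × (-900) = -186 + 352 + 4896 − 72 = 4990
Policy B = 1/4 × 18900 + 1/4 × (-9350) + 1/2 × (-9300) = 4725 − 2337.5 − 4650 = -2262.5
Policy C = 4/25 × 13000 + 4/25 × 6200 + 8/25 × (-634) + 9/25 × (-1450) = 2080 + 992 − 202.88 − 522 = 2347.12

Policy A ($4,990)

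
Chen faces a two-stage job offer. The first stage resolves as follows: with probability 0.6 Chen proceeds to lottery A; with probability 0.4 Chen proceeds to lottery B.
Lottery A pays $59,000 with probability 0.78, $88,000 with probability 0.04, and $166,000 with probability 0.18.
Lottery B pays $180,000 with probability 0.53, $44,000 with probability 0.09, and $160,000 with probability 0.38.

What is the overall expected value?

$111,716

EV(A) = 0.78 × 59000 + 0.04 × 88000 + 0.18 × 166000 = 46020 + 3520 + 29880 = 79420
EV(B) = 0.53 × 180000 + 0.09 × 44000 + 0.38 × 160000 = 95400 + 3960 + 60800 = 160160
Overall = 0.6 × 79420 + 0.4 × 160160 = 47652 + 64064 = 111716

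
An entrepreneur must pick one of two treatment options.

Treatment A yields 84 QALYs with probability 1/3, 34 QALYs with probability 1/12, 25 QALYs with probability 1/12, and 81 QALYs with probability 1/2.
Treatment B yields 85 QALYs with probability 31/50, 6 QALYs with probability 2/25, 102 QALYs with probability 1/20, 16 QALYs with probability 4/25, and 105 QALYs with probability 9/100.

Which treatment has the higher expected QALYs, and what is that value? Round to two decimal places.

Treatment A = 1/3 × 84 + 1/12 × 34 + 1/12 × 25 + 1/2 × 81 = 28 + 2.8333 + 2.0833 + 40.5 = 73.4167
Treatment B = 31/50 × 85 + 2/25 × 6 + 1/20 × 102 + 4/25 × 16 + 9/100 × 105 = 52.7 + 0.48 + 5.1 + 2.56 + 9.45 = 70.29

Treatment A (73.42 QALYs)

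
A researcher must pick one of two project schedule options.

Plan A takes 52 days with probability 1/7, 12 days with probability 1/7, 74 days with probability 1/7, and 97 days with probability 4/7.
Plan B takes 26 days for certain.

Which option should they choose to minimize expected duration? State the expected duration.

Plan B (26 days)

Plan A = 1/7 × 52 + 1/7 × 12 + 1/7 × 74 + 4/7 × 97 = 7.4286 + 1.7143 + 10.5714 + 55.4286 = 75.1429
Plan B: 26 (certain)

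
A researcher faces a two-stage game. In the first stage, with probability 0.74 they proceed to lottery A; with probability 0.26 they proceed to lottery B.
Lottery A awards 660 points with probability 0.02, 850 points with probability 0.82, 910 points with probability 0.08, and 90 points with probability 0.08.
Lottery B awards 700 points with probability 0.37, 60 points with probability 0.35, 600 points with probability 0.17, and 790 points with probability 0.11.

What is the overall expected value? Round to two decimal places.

EV(A) = 0.02 × 660 + 0.82 × 850 + 0.08 × 910 + 0.08 × 90 = 13.2 + 697 + 72.8 + 7.2 = 790.2
EV(B) = 0.37 × 700 + 0.35 × 60 + 0.17 × 600 + 0.11 × 790 = 259 + 21 + 102 + 86.9 = 468.9
Overall = 0.74 × 790.2 + 0.26 × 468.9 = 584.748 + 121.914 = 706.662

706.66 points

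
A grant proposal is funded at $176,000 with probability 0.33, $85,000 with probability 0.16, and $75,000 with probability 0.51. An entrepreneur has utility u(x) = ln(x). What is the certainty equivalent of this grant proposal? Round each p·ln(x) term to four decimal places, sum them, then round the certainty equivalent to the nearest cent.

$101,397.12

E[u] = 0.33·ln(176000) + 0.16·ln(85000) + 0.51·ln(75000) = 3.9858 + 1.8161 + 5.7249 = 11.5268
CE = e^11.5268 ≈ 101397.12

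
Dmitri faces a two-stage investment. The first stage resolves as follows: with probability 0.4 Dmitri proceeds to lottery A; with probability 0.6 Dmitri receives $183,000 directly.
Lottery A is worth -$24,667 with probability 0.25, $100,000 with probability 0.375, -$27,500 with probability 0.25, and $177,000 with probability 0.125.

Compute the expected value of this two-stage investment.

EV(A) = 0.25 × (-24667) + 0.375 × 100000 + 0.25 × (-27500) + 0.125 × 177000 = -6166.75 + 37500 − 6875 + 22125 = 46583.25
Branch B: 183000 (certain)
Overall = 0.4 × 46583.25 + 0.6 × 183000 = 18633.3 + 109800 = 128433.3

$128,433.30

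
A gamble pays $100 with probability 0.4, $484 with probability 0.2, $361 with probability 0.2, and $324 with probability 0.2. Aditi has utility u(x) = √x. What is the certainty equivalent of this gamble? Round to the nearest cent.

E[u] = 0.4·√100 + 0.2·√484 + 0.2·√361 + 0.2·√324 = 0.4·10 + 0.2·22 + 0.2·19 + 0.2·18 = 15.8
CE = (15.8)² = 249.64

$249.64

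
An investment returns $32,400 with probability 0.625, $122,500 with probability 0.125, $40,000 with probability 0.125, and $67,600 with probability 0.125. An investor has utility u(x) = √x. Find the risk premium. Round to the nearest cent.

E[u] = 0.625·√32400 + 0.125·√122500 + 0.125·√40000 + 0.125·√67600 = 0.625·180 + 0.125·350 + 0.125·200 + 0.125·260 = 213.75
CE = (213.75)² = 45689.0625
Risk premium = EV − CE = 49012.5 − 45689.0625 = 3323.4375

$3,323.44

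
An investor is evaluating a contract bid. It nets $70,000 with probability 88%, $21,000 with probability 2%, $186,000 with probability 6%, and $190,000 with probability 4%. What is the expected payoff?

$80,780

EV = 0.88 × 70000 + 0.02 × 21000 + 0.06 × 186000 + 0.04 × 190000 = 61600 + 420 + 11160 + 7600 = 80780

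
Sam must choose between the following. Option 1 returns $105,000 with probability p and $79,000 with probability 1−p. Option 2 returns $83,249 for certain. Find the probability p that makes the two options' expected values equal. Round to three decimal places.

p·105000 + (1−p)·79000 = 83249
26000p + 79000 = 83249
p = (83249 − 79000) / 26000

p = 0.163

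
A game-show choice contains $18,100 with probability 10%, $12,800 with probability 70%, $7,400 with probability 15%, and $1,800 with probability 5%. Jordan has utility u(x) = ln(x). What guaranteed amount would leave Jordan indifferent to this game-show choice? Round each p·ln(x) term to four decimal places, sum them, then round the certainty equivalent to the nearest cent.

E[u] = 0.1·ln(18100) + 0.7·ln(12800) + 0.15·ln(7400) + 0.05·ln(1800) = 0.9804 + 6.6200 + 1.3364 + 0.3748 = 9.3116
CE = e^9.3116 ≈ 11065.64

$11,065.64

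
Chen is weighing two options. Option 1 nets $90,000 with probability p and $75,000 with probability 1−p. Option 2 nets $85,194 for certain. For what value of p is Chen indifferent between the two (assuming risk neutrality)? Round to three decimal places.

p = 0.680

p·90000 + (1−p)·75000 = 85194
15000p + 75000 = 85194
p = (85194 − 75000) / 15000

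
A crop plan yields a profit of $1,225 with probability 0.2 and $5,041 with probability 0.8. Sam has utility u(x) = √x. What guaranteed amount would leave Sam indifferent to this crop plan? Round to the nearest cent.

E[u] = 0.2·√1225 + 0.8·√5041 = 0.2·35 + 0.8·71 = 63.8
CE = (63.8)² = 4070.44

$4,070.44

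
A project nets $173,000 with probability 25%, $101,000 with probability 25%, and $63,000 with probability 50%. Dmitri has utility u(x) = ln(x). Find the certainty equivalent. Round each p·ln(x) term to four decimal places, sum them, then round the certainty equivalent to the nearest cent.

$91,253.81

E[u] = 0.25·ln(173000) + 0.25·ln(101000) + 0.5·ln(63000) = 3.0153 + 2.8807 + 5.5254 = 11.4214
CE = e^11.4214 ≈ 91253.81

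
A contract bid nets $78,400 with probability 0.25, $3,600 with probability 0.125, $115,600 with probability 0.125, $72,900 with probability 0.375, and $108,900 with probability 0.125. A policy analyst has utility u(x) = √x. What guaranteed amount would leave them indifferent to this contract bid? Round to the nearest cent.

$68,906.25

E[u] = 0.25·√78400 + 0.125·√3600 + 0.125·√115600 + 0.375·√72900 + 0.125·√108900 = 0.25·280 + 0.125·60 + 0.125·340 + 0.375·270 + 0.125·330 = 262.5
CE = (262.5)² = 68906.25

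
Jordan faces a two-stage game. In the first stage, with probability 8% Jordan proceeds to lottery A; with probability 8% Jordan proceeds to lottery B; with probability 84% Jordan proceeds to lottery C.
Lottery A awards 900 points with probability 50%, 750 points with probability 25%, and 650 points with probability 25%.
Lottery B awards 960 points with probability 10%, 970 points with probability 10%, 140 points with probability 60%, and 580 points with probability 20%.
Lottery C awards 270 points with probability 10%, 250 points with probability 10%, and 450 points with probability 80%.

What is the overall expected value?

EV(A) = 0.5 × 900 + 0.25 × 750 + 0.25 × 650 = 450 + 187.5 + 162.5 = 800
EV(B) = 0.1 × 960 + 0.1 × 970 + 0.6 × 140 + 0.2 × 580 = 96 + 97 + 84 + 116 = 393
EV(C) = 0.1 × 270 + 0.1 × 250 + 0.8 × 450 = 27 + 25 + 360 = 412
Overall = 0.08 × 800 + 0.08 × 393 + 0.84 × 412 = 64 + 31.44 + 346.08 = 441.52

441.52 points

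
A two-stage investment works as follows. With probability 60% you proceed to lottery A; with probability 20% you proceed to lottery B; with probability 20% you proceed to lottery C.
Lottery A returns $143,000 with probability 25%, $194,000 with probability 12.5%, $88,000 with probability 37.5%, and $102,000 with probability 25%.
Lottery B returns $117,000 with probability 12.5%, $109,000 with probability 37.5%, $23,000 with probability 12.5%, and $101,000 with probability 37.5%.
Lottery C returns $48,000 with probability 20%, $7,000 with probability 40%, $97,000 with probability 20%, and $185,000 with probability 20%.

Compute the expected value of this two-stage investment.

EV(A) = 0.25 × 143000 + 0.125 × 194000 + 0.375 × 88000 + 0.25 × 102000 = 35750 + 24250 + 33000 + 25500 = 118500
EV(B) = 0.125 × 117000 + 0.375 × 109000 + 0.125 × 23000 + 0.375 × 101000 = 14625 + 40875 + 2875 + 37875 = 96250
EV(C) = 0.2 × 48000 + 0.4 × 7000 + 0.2 × 97000 + 0.2 × 185000 = 9600 + 2800 + 19400 + 37000 = 68800
Overall = 0.6 × 118500 + 0.2 × 96250 + 0.2 × 68800 = 71100 + 19250 + 13760 = 104110

$104,110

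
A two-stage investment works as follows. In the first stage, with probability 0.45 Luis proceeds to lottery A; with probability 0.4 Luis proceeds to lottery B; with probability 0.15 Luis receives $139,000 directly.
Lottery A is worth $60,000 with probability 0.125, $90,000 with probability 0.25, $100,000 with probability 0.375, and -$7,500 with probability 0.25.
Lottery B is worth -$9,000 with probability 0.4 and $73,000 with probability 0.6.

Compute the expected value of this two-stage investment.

$66,461.25

EV(A) = 0.125 × 60000 + 0.25 × 90000 + 0.375 × 100000 + 0.25 × (-7500) = 7500 + 22500 + 37500 − 1875 = 65625
EV(B) = 0.4 × (-9000) + 0.6 × 73000 = -3600 + 43800 = 40200
Branch C: 139000 (certain)
Overall = 0.45 × 65625 + 0.4 × 40200 + 0.15 × 139000 = 29531.25 + 16080 + 20850 = 66461.25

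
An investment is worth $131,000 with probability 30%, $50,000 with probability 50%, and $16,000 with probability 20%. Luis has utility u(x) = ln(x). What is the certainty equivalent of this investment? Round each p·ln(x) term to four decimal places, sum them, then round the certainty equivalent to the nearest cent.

E[u] = 0.3·ln(131000) + 0.5·ln(50000) + 0.2·ln(16000) = 3.5349 + 5.4099 + 1.9361 = 10.8809
CE = e^10.8809 ≈ 53151.41

$53,151.41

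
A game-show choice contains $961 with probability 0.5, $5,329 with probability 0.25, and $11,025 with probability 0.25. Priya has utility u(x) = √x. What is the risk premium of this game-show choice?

$969

E[u] = 0.5·√961 + 0.25·√5329 + 0.25·√11025 = 0.5·31 + 0.25·73 + 0.25·105 = 60
CE = (60)² = 3600
Risk premium = EV − CE = 4569 − 3600 = 969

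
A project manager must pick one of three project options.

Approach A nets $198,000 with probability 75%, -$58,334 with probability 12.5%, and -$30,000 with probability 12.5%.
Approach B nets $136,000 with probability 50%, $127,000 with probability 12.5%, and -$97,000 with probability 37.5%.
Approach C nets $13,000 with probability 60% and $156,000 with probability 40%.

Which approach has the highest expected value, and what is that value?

Approach A ($137,458.25)

Approach A = 0.75 × 198000 + 0.125 × (-58334) + 0.125 × (-30000) = 148500 − 7291.75 − 3750 = 137458.25
Approach B = 0.5 × 136000 + 0.125 × 127000 + 0.375 × (-97000) = 68000 + 15875 − 36375 = 47500
Approach C = 0.6 × 13000 + 0.4 × 156000 = 7800 + 62400 = 70200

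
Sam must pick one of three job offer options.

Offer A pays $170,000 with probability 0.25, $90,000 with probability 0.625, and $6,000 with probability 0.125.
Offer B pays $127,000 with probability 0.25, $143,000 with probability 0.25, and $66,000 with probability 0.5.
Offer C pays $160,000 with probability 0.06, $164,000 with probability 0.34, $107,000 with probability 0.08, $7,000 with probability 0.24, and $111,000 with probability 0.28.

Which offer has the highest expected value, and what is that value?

Offer A = 0.25 × 170000 + 0.625 × 90000 + 0.125 × 6000 = 42500 + 56250 + 750 = 99500
Offer B = 0.25 × 127000 + 0.25 × 143000 + 0.5 × 66000 = 31750 + 35750 + 33000 = 100500
Offer C = 0.06 × 160000 + 0.34 × 164000 + 0.08 × 107000 + 0.24 × 7000 + 0.28 × 111000 = 9600 + 55760 + 8560 + 1680 + 31080 = 106680

Offer C ($106,680)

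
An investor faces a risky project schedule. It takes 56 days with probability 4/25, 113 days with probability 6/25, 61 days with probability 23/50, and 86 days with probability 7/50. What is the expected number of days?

EV = 4/25 × 56 + 6/25 × 113 + 23/50 × 61 + 7/50 × 86 = 8.96 + 27.12 + 28.06 + 12.04 = 76.18

76.18 days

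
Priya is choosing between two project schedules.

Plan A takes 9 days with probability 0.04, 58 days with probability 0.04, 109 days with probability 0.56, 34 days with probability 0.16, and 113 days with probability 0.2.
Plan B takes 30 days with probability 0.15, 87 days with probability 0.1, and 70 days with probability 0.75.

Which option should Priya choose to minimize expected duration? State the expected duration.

Plan A = 0.04 × 9 + 0.04 × 58 + 0.56 × 109 + 0.16 × 34 + 0.2 × 113 = 0.36 + 2.32 + 61.04 + 5.44 + 22.6 = 91.76
Plan B = 0.15 × 30 + 0.1 × 87 + 0.75 × 70 = 4.5 + 8.7 + 52.5 = 65.7

Plan B (65.7 days)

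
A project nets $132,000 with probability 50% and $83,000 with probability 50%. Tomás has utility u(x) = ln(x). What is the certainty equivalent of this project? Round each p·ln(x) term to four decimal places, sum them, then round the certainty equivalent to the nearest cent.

$104,673.37

E[u] = 0.5·ln(132000) + 0.5·ln(83000) = 5.8953 + 5.6633 = 11.5586
CE = e^11.5586 ≈ 104673.37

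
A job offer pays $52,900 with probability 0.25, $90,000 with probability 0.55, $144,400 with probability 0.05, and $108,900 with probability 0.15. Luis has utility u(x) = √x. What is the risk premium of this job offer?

E[u] = 0.25·√52900 + 0.55·√90000 + 0.05·√144400 + 0.15·√108900 = 0.25·230 + 0.55·300 + 0.05·380 + 0.15·330 = 291
CE = (291)² = 84681
Risk premium = EV − CE = 86280 − 84681 = 1599

$1,599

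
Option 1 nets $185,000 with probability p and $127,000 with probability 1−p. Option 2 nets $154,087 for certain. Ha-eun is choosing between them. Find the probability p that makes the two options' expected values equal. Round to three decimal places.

p = 0.467

p·185000 + (1−p)·127000 = 154087
58000p + 127000 = 154087
p = (154087 − 127000) / 58000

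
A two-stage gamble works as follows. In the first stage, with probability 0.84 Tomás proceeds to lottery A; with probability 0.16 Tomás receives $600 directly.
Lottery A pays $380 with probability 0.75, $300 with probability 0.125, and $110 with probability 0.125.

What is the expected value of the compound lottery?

$378.45

EV(A) = 0.75 × 380 + 0.125 × 300 + 0.125 × 110 = 285 + 37.5 + 13.75 = 336.25
Branch B: 600 (certain)
Overall = 0.84 × 336.25 + 0.16 × 600 = 282.45 + 96 = 378.45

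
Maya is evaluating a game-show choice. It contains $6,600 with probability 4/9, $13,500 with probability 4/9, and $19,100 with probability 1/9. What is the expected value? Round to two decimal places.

EV = 4/9 × 6600 + 4/9 × 13500 + 1/9 × 19100 = 2933.3333 + 6000 + 2122.2222 = 11055.5556

$11,055.56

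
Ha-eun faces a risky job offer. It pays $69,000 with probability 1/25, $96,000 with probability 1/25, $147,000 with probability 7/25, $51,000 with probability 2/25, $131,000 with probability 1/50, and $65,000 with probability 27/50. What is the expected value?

EV = 1/25 × 69000 + 1/25 × 96000 + 7/25 × 147000 + 2/25 × 51000 + 1/50 × 131000 + 27/50 × 65000 = 2760 + 3840 + 41160 + 4080 + 2620 + 35100 = 89560

$89,560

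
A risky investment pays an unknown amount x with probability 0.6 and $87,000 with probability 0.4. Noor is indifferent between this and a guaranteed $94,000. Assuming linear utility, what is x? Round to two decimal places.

0.6·x + 0.4·87000 = 94000
0.6·x = 94000 − 34800 = 59200
x = 59200 / 0.6 = 98666.6667

x = $98,666.67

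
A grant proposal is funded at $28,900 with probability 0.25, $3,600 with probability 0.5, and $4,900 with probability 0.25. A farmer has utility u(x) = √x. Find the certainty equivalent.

$8,100

E[u] = 0.25·√28900 + 0.5·√3600 + 0.25·√4900 = 0.25·170 + 0.5·60 + 0.25·70 = 90
CE = (90)² = 8100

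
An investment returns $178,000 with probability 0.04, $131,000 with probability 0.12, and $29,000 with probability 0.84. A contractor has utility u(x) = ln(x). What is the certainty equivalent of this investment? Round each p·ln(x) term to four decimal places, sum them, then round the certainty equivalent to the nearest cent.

$37,369.12

E[u] = 0.04·ln(178000) + 0.12·ln(131000) + 0.84·ln(29000) = 0.4836 + 1.4140 + 8.6310 = 10.5286
CE = e^10.5286 ≈ 37369.12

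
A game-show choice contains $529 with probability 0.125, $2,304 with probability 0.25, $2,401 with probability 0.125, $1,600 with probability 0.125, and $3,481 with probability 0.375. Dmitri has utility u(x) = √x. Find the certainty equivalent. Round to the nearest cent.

E[u] = 0.125·√529 + 0.25·√2304 + 0.125·√2401 + 0.125·√1600 + 0.375·√3481 = 0.125·23 + 0.25·48 + 0.125·49 + 0.125·40 + 0.375·59 = 48.125
CE = (48.125)² = 2316.015625

$2,316.02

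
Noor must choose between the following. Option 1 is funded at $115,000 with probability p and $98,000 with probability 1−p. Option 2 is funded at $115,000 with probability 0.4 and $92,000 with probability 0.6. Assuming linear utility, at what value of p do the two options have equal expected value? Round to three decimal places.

p = 0.188

EV(Option 2) = 0.4 × 115000 + 0.6 × 92000 = 46000 + 55200 = 101200
p·115000 + (1−p)·98000 = 101200
17000p + 98000 = 101200
p = (101200 − 98000) / 17000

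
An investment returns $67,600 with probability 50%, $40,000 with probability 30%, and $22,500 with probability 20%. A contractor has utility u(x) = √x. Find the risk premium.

$1,900

E[u] = 0.5·√67600 + 0.3·√40000 + 0.2·√22500 = 0.5·260 + 0.3·200 + 0.2·150 = 220
CE = (220)² = 48400
Risk premium = EV − CE = 50300 − 48400 = 1900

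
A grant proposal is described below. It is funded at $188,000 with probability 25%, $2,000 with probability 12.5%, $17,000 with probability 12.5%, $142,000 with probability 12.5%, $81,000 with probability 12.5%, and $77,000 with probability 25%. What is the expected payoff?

$96,500

EV = 0.25 × 188000 + 0.125 × 2000 + 0.125 × 17000 + 0.125 × 142000 + 0.125 × 81000 + 0.25 × 77000 = 47000 + 250 + 2125 + 17750 + 10125 + 19250 = 96500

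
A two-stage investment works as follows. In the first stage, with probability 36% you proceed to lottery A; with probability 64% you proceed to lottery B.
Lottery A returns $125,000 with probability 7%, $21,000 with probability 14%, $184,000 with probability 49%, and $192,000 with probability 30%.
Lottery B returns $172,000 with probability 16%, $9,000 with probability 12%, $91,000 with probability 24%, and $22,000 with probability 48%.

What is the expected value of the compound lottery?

$96,442

EV(A) = 0.07 × 125000 + 0.14 × 21000 + 0.49 × 184000 + 0.3 × 192000 = 8750 + 2940 + 90160 + 57600 = 159450
EV(B) = 0.16 × 172000 + 0.12 × 9000 + 0.24 × 91000 + 0.48 × 22000 = 27520 + 1080 + 21840 + 10560 = 61000
Overall = 0.36 × 159450 + 0.64 × 61000 = 57402 + 39040 = 96442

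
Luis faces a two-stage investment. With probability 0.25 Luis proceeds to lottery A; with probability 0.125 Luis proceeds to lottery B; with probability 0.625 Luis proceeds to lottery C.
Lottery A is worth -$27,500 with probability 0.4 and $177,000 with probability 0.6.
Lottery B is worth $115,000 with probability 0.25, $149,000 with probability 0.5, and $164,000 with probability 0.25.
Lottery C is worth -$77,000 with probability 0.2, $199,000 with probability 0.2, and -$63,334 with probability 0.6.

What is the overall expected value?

EV(A) = 0.4 × (-27500) + 0.6 × 177000 = -11000 + 106200 = 95200
EV(B) = 0.25 × 115000 + 0.5 × 149000 + 0.25 × 164000 = 28750 + 74500 + 41000 = 144250
EV(C) = 0.2 × (-77000) + 0.2 × 199000 + 0.6 × (-63334) = -15400 + 39800 − 38000.4 = -13600.4
Overall = 0.25 × 95200 + 0.125 × 144250 + 0.625 × (-13600.4) = 23800 + 18031.25 − 8500.25 = 33331

$33,331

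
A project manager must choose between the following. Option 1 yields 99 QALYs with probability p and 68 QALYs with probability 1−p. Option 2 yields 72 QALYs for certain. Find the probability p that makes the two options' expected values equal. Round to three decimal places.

p = 0.129

p·99 + (1−p)·68 = 72
31p + 68 = 72
p = (72 − 68) / 31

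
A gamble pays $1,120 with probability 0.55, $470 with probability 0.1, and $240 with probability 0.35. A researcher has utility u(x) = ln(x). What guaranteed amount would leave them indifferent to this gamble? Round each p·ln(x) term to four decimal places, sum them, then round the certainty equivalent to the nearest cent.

E[u] = 0.55·ln(1120) + 0.1·ln(470) + 0.35·ln(240) = 3.8616 + 0.6153 + 1.9182 = 6.3951
CE = e^6.3951 ≈ 598.90

$598.90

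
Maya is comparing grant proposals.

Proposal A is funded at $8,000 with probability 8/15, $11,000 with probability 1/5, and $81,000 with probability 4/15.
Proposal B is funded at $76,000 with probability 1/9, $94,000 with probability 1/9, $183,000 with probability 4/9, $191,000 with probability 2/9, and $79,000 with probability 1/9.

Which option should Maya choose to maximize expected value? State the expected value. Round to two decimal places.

Proposal B ($151,444.44)

Proposal A = 8/15 × 8000 + 1/5 × 11000 + 4/15 × 81000 = 4266.6667 + 2200 + 21600 = 28066.6667
Proposal B = 1/9 × 76000 + 1/9 × 94000 + 4/9 × 183000 + 2/9 × 191000 + 1/9 × 79000 = 8444.4444 + 10444.4444 + 81333.3333 + 42444.4444 + 8777.7778 = 151444.4444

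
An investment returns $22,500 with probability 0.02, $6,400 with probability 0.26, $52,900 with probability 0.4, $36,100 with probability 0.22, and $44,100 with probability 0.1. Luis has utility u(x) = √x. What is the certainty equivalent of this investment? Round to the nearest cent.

$31,897.96

E[u] = 0.02·√22500 + 0.26·√6400 + 0.4·√52900 + 0.22·√36100 + 0.1·√44100 = 0.02·150 + 0.26·80 + 0.4·230 + 0.22·190 + 0.1·210 = 178.6
CE = (178.6)² = 31897.96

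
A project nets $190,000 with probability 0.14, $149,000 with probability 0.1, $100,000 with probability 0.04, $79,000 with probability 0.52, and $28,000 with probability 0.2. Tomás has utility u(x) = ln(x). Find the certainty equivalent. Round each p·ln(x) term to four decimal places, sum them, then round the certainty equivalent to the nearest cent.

$78,080.84

E[u] = 0.14·ln(190000) + 0.1·ln(149000) + 0.04·ln(100000) + 0.52·ln(79000) + 0.2·ln(28000) = 1.7017 + 1.1912 + 0.4605 + 5.8641 + 2.0480 = 11.2655
CE = e^11.2655 ≈ 78080.84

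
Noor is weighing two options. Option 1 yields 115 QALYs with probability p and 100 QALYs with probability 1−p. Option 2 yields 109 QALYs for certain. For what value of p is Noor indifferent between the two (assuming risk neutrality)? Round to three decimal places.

p = 0.600

p·115 + (1−p)·100 = 109
15p + 100 = 109
p = (109 − 100) / 15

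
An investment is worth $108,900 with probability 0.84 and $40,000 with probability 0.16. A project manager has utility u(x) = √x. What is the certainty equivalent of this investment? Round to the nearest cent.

$95,604.64

E[u] = 0.84·√108900 + 0.16·√40000 = 0.84·330 + 0.16·200 = 309.2
CE = (309.2)² = 95604.64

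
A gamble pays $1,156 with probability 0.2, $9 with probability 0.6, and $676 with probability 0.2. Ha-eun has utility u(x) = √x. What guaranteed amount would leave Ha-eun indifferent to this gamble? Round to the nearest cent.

E[u] = 0.2·√1156 + 0.6·√9 + 0.2·√676 = 0.2·34 + 0.6·3 + 0.2·26 = 13.8
CE = (13.8)² = 190.44

$190.44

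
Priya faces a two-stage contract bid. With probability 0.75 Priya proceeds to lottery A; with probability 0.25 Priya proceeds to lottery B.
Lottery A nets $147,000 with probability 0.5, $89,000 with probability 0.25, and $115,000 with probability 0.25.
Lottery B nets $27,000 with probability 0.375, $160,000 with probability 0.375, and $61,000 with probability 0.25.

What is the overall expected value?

EV(A) = 0.5 × 147000 + 0.25 × 89000 + 0.25 × 115000 = 73500 + 22250 + 28750 = 124500
EV(B) = 0.375 × 27000 + 0.375 × 160000 + 0.25 × 61000 = 10125 + 60000 + 15250 = 85375
Overall = 0.75 × 124500 + 0.25 × 85375 = 93375 + 21343.75 = 114718.75

$114,718.75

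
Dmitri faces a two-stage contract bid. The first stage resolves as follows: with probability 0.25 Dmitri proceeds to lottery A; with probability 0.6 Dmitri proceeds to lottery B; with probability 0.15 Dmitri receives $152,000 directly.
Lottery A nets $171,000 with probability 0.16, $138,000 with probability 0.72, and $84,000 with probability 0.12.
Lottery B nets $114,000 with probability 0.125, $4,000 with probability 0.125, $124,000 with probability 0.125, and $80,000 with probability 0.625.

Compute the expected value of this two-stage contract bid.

EV(A) = 0.16 × 171000 + 0.72 × 138000 + 0.12 × 84000 = 27360 + 99360 + 10080 = 136800
EV(B) = 0.125 × 114000 + 0.125 × 4000 + 0.125 × 124000 + 0.625 × 80000 = 14250 + 500 + 15500 + 50000 = 80250
Branch C: 152000 (certain)
Overall = 0.25 × 136800 + 0.6 × 80250 + 0.15 × 152000 = 34200 + 48150 + 22800 = 105150

$105,150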